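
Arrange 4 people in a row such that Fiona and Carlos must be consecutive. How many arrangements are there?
Treat the 2 as one block: (4-2+1)! × 2! = 6 × 2 = 12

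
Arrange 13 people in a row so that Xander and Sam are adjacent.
Treat as block: (13-1)! × 2! = 479001600 × 2 = 958003200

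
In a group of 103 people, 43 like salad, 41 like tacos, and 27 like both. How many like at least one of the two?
|A∪B| = |A| + |B| - |A∩B| = 43 + 41 - 27 = 57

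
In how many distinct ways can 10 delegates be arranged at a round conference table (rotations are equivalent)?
Circular: fix one position, arrange the rest. (10-1)! = 362880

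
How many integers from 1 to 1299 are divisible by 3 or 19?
⌊1299/3⌋ + ⌊1299/19⌋ - ⌊1299/57⌋ = 433 + 68 - 22 = 479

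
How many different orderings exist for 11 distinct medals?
11! = 39916800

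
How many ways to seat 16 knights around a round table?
Circular: fix one position, arrange the rest. (16-1)! = 1307674368000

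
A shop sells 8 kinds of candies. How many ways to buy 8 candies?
C(8+8-1, 8-1) = C(15, 7) = 6435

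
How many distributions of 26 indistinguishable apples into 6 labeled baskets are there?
C(26+6-1, 6-1) = C(31, 5) = 169911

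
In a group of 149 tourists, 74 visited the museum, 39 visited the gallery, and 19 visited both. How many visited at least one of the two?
|A∪B| = |A| + |B| - |A∩B| = 74 + 39 - 19 = 94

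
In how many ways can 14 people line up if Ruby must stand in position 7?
Fix one position: (14-1)! = 6227020800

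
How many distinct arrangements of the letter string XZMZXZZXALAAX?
13! / (1! × 1! × 4! × 3! × 4!) = 1801800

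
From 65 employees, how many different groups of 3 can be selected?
C(65,3) = 65!/(3!×62!) = 43680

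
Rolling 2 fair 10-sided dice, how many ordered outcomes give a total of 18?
Coefficient of x^18 in (x + x² + ... + x^10)^2. By inclusion-exclusion on dice exceeding 10: Σ_j (-1)^j C(2,j)·C(18-1-10j, 1) = C(2,0)·C(17,1) - C(2,1)·C(7,1) = 1·17 - 2·7 = 3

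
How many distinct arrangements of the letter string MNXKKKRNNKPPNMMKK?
17! / (6! × 1! × 2! × 4! × 1! × 3!) = 1715313600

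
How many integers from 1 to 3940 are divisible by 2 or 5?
⌊3940/2⌋ + ⌊3940/5⌋ - ⌊3940/10⌋ = 1970 + 788 - 394 = 2364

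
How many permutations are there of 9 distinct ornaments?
9! = 362880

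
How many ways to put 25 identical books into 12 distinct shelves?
C(25+12-1, 12-1) = C(36, 11) = 600805296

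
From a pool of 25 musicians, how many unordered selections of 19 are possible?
C(25,19) = 25!/(19!×6!) = 177100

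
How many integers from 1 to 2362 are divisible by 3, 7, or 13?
⌊2362/3⌋+⌊2362/7⌋+⌊2362/13⌋ - ⌊2362/21⌋-⌊2362/39⌋-⌊2362/91⌋ + ⌊2362/273⌋ = 787+337+181 - 112-60-25 + 8 = 1116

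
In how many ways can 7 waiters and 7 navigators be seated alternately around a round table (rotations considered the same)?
Fix one of the waiters: (7-1)! ways for the remaining waiters, × 7! ways for the navigators = 720 × 5040 = 3628800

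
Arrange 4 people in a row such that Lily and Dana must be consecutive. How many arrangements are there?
Treat the 2 as one block: (4-2+1)! × 2! = 6 × 2 = 12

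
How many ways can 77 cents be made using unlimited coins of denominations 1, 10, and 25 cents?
Coefficient of x^77 in 1/(1-x^1) · 1/(1-x^10) · 1/(1-x^25). Case on j = number of 25-cent coins (j = 0..3); remainder r = 77 - 25j is made from {1,10} in ⌊r/10⌋+1 ways. r = 77, 52, 27, 2 → 8 + 6 + 3 + 1 = 18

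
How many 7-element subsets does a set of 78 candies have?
C(78,7) = 78!/(7!×71!) = 2641902120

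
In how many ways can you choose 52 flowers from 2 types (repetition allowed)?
C(52+2-1, 2-1) = C(53, 1) = 53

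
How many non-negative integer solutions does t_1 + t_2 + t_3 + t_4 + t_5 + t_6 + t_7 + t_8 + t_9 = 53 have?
C(53+9-1, 9-1) = C(61, 8) = 2944827765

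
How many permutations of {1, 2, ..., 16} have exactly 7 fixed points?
Choose the 7 fixed points C(16,7) = 11440, derange the rest: !9 = Σ_{j=0}^{9} (-1)^j·9!/j! = 362880 - 362880 + 181440 - 60480 + 15120 - 3024 + 504 - 72 + 9 - 1 = 133496. Product = 11440 × 133496 = 1527194240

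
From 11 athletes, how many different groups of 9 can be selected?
C(11,9) = 11!/(9!×2!) = 55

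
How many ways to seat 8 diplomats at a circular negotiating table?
Circular: fix one position, arrange the rest. (8-1)! = 5040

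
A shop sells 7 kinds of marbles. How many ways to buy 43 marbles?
C(43+7-1, 7-1) = C(49, 6) = 13983816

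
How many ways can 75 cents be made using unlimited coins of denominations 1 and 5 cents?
Coefficient of x^75 in 1/(1-x^1) · 1/(1-x^5). Use j coins of 5 for j = 0..⌊75/5⌋ = 15, the rest in 1s: 15 + 1 = 16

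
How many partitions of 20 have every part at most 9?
Let r_j(i) = number of partitions of i into parts ≤ j, for i = 0..20. r_1(i) = 1 for all i; r_j(i) = r_{j-1}(i) + r_j(i-j). Rows j = 2..9: ≤2: 1 1 2 2 3 3 4 4 5 5 6 6 7 7 8 8 9 9 10 10 11; ≤3: 1 1 2 3 4 5 7 8 10 12 14 16 19 21 24 27 30 33 37 40 44; ≤4: 1 1 2 3 5 6 9 11 15 18 23 27 34 39 47 54 64 72 84 94 108; ≤5: 1 1 2 3 5 7 10 13 18 23 30 37 47 57 70 84 101 119 141 164 192; ≤6: 1 1 2 3 5 7 11 14 20 26 35 44 58 71 90 110 136 163 199 235 282; ≤7: 1 1 2 3 5 7 11 15 21 28 38 49 65 82 105 131 164 201 248 300 364; ≤8: 1 1 2 3 5 7 11 15 22 29 40 52 70 89 116 146 186 230 288 352 434; ≤9: 1 1 2 3 5 7 11 15 22 30 41 54 73 94 123 157 201 252 318 393 488. r_9(20) = 488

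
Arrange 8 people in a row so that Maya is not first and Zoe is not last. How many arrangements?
By inclusion-exclusion: 8! - 2×(8-1)! + (8-2)! = 40320 - 10080 + 720 = 30960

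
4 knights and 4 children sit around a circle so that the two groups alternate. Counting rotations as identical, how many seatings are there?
Fix one of the knights: (4-1)! ways for the remaining knights, × 4! ways for the children = 6 × 24 = 144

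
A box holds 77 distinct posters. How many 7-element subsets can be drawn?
C(77,7) = 77!/(7!×70!) = 2404808340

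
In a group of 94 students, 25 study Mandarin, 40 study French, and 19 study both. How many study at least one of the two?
|A∪B| = |A| + |B| - |A∩B| = 25 + 40 - 19 = 46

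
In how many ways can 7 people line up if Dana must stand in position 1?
Fix one position: (7-1)! = 720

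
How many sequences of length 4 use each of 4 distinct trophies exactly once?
4! = 24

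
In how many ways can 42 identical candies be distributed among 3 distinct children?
C(42+3-1, 3-1) = C(44, 2) = 946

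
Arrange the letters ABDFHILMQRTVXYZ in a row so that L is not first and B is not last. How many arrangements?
By inclusion-exclusion: 15! - 2×(15-1)! + (15-2)! = 1307674368000 - 174356582400 + 6227020800 = 1139544806400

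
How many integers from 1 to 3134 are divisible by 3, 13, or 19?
⌊3134/3⌋+⌊3134/13⌋+⌊3134/19⌋ - ⌊3134/39⌋-⌊3134/57⌋-⌊3134/247⌋ + ⌊3134/741⌋ = 1044+241+164 - 80-54-12 + 4 = 1307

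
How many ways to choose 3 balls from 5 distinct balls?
C(5,3) = 5!/(3!×2!) = 10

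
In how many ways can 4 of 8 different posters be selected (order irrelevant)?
C(8,4) = 8!/(4!×4!) = 70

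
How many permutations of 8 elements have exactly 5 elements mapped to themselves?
Choose the 5 fixed points C(8,5) = 56, derange the rest: !3 = Σ_{j=0}^{3} (-1)^j·3!/j! = 6 - 6 + 3 - 1 = 2. Product = 56 × 2 = 112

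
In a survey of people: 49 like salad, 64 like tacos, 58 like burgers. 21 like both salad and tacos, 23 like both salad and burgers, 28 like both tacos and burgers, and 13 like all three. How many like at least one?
|A∪B∪C| = 49+64+58-21-23-28+13 = 112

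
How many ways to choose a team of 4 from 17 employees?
C(17,4) = 17!/(4!×13!) = 2380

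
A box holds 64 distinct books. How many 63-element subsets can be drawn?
C(64,63) = 64!/(63!×1!) = 64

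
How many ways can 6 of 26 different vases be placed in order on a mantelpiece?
P(26,6) = 26!/(26-6)! = 165765600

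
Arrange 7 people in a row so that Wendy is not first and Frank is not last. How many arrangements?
By inclusion-exclusion: 7! - 2×(7-1)! + (7-2)! = 5040 - 1440 + 120 = 3720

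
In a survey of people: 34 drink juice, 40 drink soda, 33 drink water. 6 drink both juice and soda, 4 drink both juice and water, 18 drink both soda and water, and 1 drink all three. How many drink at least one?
|A∪B∪C| = 34+40+33-6-4-18+1 = 80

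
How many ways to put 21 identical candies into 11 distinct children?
C(21+11-1, 11-1) = C(31, 10) = 44352165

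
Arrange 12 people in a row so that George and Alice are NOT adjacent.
Total - adjacent = 12! - (12-1)!×2 = 479001600 - 79833600 = 399168000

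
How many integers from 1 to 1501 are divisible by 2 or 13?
⌊1501/2⌋ + ⌊1501/13⌋ - ⌊1501/26⌋ = 750 + 115 - 57 = 808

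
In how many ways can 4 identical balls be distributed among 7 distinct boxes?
C(4+7-1, 7-1) = C(10, 6) = 210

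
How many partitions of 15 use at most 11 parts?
By conjugation, equals partitions of 15 into parts ≤ 11. Let r_j(i) = number of partitions of i into parts ≤ j, for i = 0..15. r_1(i) = 1 for all i; r_j(i) = r_{j-1}(i) + r_j(i-j). Rows j = 2..11: ≤2: 1 1 2 2 3 3 4 4 5 5 6 6 7 7 8 8; ≤3: 1 1 2 3 4 5 7 8 10 12 14 16 19 21 24 27; ≤4: 1 1 2 3 5 6 9 11 15 18 23 27 34 39 47 54; ≤5: 1 1 2 3 5 7 10 13 18 23 30 37 47 57 70 84; ≤6: 1 1 2 3 5 7 11 14 20 26 35 44 58 71 90 110; ≤7: 1 1 2 3 5 7 11 15 21 28 38 49 65 82 105 131; ≤8: 1 1 2 3 5 7 11 15 22 29 40 52 70 89 116 146; ≤9: 1 1 2 3 5 7 11 15 22 30 41 54 73 94 123 157; ≤10: 1 1 2 3 5 7 11 15 22 30 42 55 75 97 128 164; ≤11: 1 1 2 3 5 7 11 15 22 30 42 56 76 99 131 169. r_11(15) = 169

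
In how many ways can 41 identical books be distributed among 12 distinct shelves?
C(41+12-1, 12-1) = C(52, 11) = 60403728840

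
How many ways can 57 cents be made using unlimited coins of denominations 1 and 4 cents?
Coefficient of x^57 in 1/(1-x^1) · 1/(1-x^4). Use j coins of 4 for j = 0..⌊57/4⌋ = 14, the rest in 1s: 14 + 1 = 15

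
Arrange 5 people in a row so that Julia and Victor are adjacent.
Treat as block: (5-1)! × 2! = 24 × 2 = 48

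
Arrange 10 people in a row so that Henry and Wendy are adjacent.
Treat as block: (10-1)! × 2! = 362880 × 2 = 725760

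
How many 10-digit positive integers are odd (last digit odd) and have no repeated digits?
Last∈{1,3,5,7,9}. Last=0: 0. Last nonzero: 5×8×P(8,8) = 1612800. Total = 1612800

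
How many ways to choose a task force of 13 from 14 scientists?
C(14,13) = 14!/(13!×1!) = 14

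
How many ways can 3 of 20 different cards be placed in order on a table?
P(20,3) = 20!/(20-3)! = 6840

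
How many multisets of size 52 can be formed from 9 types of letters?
C(52+9-1, 9-1) = C(60, 8) = 2558620845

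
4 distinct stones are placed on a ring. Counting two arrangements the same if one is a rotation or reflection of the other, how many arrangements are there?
(4-1)!/2 = 6/2 = 3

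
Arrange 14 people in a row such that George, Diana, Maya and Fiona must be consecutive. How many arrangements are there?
Treat the 4 as one block: (14-4+1)! × 4! = 39916800 × 24 = 958003200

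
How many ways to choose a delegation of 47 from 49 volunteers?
C(49,47) = 49!/(47!×2!) = 1176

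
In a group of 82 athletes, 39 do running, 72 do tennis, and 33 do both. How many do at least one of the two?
|A∪B| = |A| + |B| - |A∩B| = 39 + 72 - 33 = 78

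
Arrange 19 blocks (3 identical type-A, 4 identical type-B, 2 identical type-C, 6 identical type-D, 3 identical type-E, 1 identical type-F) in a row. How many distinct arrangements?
19! / (3! × 4! × 2! × 6! × 3! × 1!) = 97772875200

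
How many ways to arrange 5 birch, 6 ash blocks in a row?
11! / (5! × 6!) = 462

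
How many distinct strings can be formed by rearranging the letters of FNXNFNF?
7! / (3! × 3! × 1!) = 140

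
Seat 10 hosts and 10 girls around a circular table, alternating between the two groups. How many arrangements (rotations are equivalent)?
Fix one of the hosts: (10-1)! ways for the remaining hosts, × 10! ways for the girls = 362880 × 3628800 = 1316818944000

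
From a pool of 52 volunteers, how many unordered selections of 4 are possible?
C(52,4) = 52!/(4!×48!) = 270725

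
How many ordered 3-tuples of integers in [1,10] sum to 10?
Coefficient of x^10 in (x + x² + ... + x^10)^3. By inclusion-exclusion on dice exceeding 10: Σ_j (-1)^j C(3,j)·C(10-1-10j, 2) = C(3,0)·C(9,2) = 1·36 = 36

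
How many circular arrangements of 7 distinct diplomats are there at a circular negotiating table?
Circular: fix one position, arrange the rest. (7-1)! = 720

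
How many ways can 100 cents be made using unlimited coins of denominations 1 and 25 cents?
Coefficient of x^100 in 1/(1-x^1) · 1/(1-x^25). Use j coins of 25 for j = 0..⌊100/25⌋ = 4, the rest in 1s: 4 + 1 = 5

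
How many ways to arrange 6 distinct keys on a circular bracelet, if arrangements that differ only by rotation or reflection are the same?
(6-1)!/2 = 120/2 = 60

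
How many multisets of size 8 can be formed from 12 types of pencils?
C(8+12-1, 12-1) = C(19, 11) = 75582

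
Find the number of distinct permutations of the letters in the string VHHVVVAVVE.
10! / (2! × 1! × 1! × 6!) = 2520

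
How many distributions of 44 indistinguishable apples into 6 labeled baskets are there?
C(44+6-1, 6-1) = C(49, 5) = 1906884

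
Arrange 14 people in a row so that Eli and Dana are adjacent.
Treat as block: (14-1)! × 2! = 6227020800 × 2 = 12454041600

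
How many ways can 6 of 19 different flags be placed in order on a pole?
P(19,6) = 19!/(19-6)! = 19535040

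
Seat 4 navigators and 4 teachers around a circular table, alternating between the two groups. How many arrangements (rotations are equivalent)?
Fix one of the navigators: (4-1)! ways for the remaining navigators, × 4! ways for the teachers = 6 × 24 = 144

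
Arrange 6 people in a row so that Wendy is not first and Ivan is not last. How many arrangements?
By inclusion-exclusion: 6! - 2×(6-1)! + (6-2)! = 720 - 240 + 24 = 504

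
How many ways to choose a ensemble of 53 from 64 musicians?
C(64,53) = 64!/(53!×11!) = 743595781824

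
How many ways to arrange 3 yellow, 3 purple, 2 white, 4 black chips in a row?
12! / (3! × 3! × 2! × 4!) = 277200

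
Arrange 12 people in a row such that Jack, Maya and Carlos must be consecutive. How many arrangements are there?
Treat the 3 as one block: (12-3+1)! × 3! = 3628800 × 6 = 21772800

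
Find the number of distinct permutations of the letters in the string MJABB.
5! / (1! × 1! × 2! × 1!) = 60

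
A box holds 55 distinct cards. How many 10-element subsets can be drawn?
C(55,10) = 55!/(10!×45!) = 29248649430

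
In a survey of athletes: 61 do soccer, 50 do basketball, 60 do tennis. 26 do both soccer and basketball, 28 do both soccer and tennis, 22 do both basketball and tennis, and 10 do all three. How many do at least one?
|A∪B∪C| = 61+50+60-26-28-22+10 = 105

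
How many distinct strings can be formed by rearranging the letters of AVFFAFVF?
8! / (2! × 2! × 4!) = 420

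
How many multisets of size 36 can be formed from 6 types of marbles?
C(36+6-1, 6-1) = C(41, 5) = 749398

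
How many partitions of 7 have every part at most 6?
Let r_j(i) = number of partitions of i into parts ≤ j, for i = 0..7. r_1(i) = 1 for all i; r_j(i) = r_{j-1}(i) + r_j(i-j). Rows j = 2..6: ≤2: 1 1 2 2 3 3 4 4; ≤3: 1 1 2 3 4 5 7 8; ≤4: 1 1 2 3 5 6 9 11; ≤5: 1 1 2 3 5 7 10 13; ≤6: 1 1 2 3 5 7 11 14. r_6(7) = 14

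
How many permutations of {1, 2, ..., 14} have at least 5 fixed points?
Exactly j fixed points: C(14,j)·!(14-j); sum over j ≥ 5 (derangement numbers via !m = (m-1)·(!(m-1) + !(m-2)): !0..!9 = 1, 0, 1, 2, 9, 44, 265, 1854, 14833, 133496). Σ_{j=5}^{14} C(14,j)·!(14-j) = C(14,5)·!9 + C(14,6)·!8 + C(14,7)·!7 + C(14,8)·!6 + C(14,9)·!5 + C(14,10)·!4 + C(14,11)·!3 + C(14,12)·!2 + C(14,13)·!1 + C(14,14)·!0 = 2002·133496 + 3003·14833 + 3432·1854 + 3003·265 + 2002·44 + 1001·9 + 364·2 + 91·1 + 14·0 + 1·1 = 319059131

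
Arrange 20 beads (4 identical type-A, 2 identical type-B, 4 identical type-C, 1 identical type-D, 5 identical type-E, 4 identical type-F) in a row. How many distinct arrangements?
20! / (4! × 2! × 4! × 1! × 5! × 4!) = 733296564000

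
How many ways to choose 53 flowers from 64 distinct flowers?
C(64,53) = 64!/(53!×11!) = 743595781824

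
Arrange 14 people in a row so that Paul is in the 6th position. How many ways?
Fix one position: (14-1)! = 6227020800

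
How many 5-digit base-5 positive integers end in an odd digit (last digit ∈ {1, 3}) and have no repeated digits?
Last∈{1,3}. Last=0: 0. Last nonzero: 2×3×P(3,3) = 36. Total = 36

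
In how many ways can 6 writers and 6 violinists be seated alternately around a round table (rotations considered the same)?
Fix one of the writers: (6-1)! ways for the remaining writers, × 6! ways for the violinists = 120 × 720 = 86400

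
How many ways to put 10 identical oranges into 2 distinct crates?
C(10+2-1, 2-1) = C(11, 1) = 11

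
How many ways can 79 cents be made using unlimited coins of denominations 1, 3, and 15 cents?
Coefficient of x^79 in 1/(1-x^1) · 1/(1-x^3) · 1/(1-x^15). Case on j = number of 15-cent coins (j = 0..5); remainder r = 79 - 15j is made from {1,3} in ⌊r/3⌋+1 ways. r = 79, 64, 49, 34, 19, 4 → 27 + 22 + 17 + 12 + 7 + 2 = 87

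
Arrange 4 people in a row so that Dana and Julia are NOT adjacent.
Total - adjacent = 4! - (4-1)!×2 = 24 - 12 = 12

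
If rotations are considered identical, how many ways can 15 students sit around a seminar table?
Circular: fix one position, arrange the rest. (15-1)! = 87178291200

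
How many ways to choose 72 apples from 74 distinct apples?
C(74,72) = 74!/(72!×2!) = 2701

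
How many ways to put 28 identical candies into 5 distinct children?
C(28+5-1, 5-1) = C(32, 4) = 35960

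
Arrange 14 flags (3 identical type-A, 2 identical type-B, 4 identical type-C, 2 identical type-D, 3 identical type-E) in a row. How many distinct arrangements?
14! / (3! × 2! × 4! × 2! × 3!) = 25225200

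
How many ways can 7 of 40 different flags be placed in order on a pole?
P(40,7) = 40!/(40-7)! = 93963542400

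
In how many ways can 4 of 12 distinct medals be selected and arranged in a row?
P(12,4) = 12!/(12-4)! = 11880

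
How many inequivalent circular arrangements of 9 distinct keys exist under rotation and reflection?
(9-1)!/2 = 40320/2 = 20160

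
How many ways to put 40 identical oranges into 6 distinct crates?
C(40+6-1, 6-1) = C(45, 5) = 1221759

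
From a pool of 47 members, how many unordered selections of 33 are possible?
C(47,33) = 47!/(33!×14!) = 341643774795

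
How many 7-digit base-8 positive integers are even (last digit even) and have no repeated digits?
Last∈{0,2,4,6}. Last=0: 5040. Last nonzero: 3×6×P(6,5) = 12960. Total = 18000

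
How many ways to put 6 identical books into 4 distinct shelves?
C(6+4-1, 4-1) = C(9, 3) = 84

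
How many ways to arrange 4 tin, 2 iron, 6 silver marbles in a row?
12! / (4! × 2! × 6!) = 13860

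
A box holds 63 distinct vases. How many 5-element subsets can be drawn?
C(63,5) = 63!/(5!×58!) = 7028847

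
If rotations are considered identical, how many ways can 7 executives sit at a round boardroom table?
Circular: fix one position, arrange the rest. (7-1)! = 720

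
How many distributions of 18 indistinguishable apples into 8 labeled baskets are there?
C(18+8-1, 8-1) = C(25, 7) = 480700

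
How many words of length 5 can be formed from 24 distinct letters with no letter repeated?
P(24,5) = 24!/(24-5)! = 5100480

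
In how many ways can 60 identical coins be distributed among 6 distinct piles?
C(60+6-1, 6-1) = C(65, 5) = 8259888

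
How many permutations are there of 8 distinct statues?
8! = 40320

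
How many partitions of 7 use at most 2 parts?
By conjugation, equals partitions of 7 into parts ≤ 2. Let r_j(i) = number of partitions of i into parts ≤ j, for i = 0..7. r_1(i) = 1 for all i; r_j(i) = r_{j-1}(i) + r_j(i-j). Rows j = 2..2: ≤2: 1 1 2 2 3 3 4 4. r_2(7) = 4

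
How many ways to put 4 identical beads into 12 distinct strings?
C(4+12-1, 12-1) = C(15, 11) = 1365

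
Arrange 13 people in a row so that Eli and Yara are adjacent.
Treat as block: (13-1)! × 2! = 479001600 × 2 = 958003200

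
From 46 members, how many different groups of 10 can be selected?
C(46,10) = 46!/(10!×36!) = 4076350421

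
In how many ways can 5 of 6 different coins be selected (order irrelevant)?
C(6,5) = 6!/(5!×1!) = 6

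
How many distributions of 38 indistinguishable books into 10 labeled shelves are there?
C(38+10-1, 10-1) = C(47, 9) = 1362649145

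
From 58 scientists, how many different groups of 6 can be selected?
C(58,6) = 58!/(6!×52!) = 40475358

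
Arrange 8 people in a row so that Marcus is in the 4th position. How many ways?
Fix one position: (8-1)! = 5040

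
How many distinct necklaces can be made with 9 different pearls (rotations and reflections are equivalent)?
(9-1)!/2 = 40320/2 = 20160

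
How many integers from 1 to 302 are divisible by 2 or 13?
⌊302/2⌋ + ⌊302/13⌋ - ⌊302/26⌋ = 151 + 23 - 11 = 163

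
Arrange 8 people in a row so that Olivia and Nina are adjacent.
Treat as block: (8-1)! × 2! = 5040 × 2 = 10080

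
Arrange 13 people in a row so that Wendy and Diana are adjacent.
Treat as block: (13-1)! × 2! = 479001600 × 2 = 958003200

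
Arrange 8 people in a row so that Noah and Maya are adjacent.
Treat as block: (8-1)! × 2! = 5040 × 2 = 10080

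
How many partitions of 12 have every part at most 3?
Let r_j(i) = number of partitions of i into parts ≤ j, for i = 0..12. r_1(i) = 1 for all i; r_j(i) = r_{j-1}(i) + r_j(i-j). Rows j = 2..3: ≤2: 1 1 2 2 3 3 4 4 5 5 6 6 7; ≤3: 1 1 2 3 4 5 7 8 10 12 14 16 19. r_3(12) = 19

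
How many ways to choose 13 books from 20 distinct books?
C(20,13) = 20!/(13!×7!) = 77520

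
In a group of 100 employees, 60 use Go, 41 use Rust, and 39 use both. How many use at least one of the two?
|A∪B| = |A| + |B| - |A∩B| = 60 + 41 - 39 = 62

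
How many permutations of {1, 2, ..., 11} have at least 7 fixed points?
Exactly j fixed points: C(11,j)·!(11-j); sum over j ≥ 7 (derangement numbers via !m = (m-1)·(!(m-1) + !(m-2)): !0..!4 = 1, 0, 1, 2, 9). Σ_{j=7}^{11} C(11,j)·!(11-j) = C(11,7)·!4 + C(11,8)·!3 + C(11,9)·!2 + C(11,10)·!1 + C(11,11)·!0 = 330·9 + 165·2 + 55·1 + 11·0 + 1·1 = 3356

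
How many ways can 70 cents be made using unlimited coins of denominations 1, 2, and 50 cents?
Coefficient of x^70 in 1/(1-x^1) · 1/(1-x^2) · 1/(1-x^50). Case on j = number of 50-cent coins (j = 0..1); remainder r = 70 - 50j is made from {1,2} in ⌊r/2⌋+1 ways. r = 70, 20 → 36 + 11 = 47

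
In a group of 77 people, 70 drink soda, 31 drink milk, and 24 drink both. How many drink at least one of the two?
|A∪B| = |A| + |B| - |A∩B| = 70 + 31 - 24 = 77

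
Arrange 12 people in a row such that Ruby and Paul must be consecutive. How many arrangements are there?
Treat the 2 as one block: (12-2+1)! × 2! = 39916800 × 2 = 79833600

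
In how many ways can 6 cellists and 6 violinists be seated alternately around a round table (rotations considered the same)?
Fix one of the cellists: (6-1)! ways for the remaining cellists, × 6! ways for the violinists = 120 × 720 = 86400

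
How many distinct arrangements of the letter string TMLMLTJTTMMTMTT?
15! / (5! × 2! × 7! × 1!) = 1081080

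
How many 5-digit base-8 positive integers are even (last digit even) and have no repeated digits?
Last∈{0,2,4,6}. Last=0: 840. Last nonzero: 3×6×P(6,3) = 2160. Total = 3000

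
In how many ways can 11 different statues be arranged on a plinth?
11! = 39916800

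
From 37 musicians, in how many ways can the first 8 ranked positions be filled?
P(37,8) = 37!/(37-8)! = 1556675366400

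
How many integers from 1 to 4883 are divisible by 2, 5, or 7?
⌊4883/2⌋+⌊4883/5⌋+⌊4883/7⌋ - ⌊4883/10⌋-⌊4883/14⌋-⌊4883/35⌋ + ⌊4883/70⌋ = 2441+976+697 - 488-348-139 + 69 = 3208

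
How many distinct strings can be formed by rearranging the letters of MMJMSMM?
7! / (5! × 1! × 1!) = 42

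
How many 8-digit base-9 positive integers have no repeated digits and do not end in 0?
Last digit: 8 nonzero choices. First digit: 7 (nonzero, ≠last). Middle 6: P(7,6) = 5040. Total = 282240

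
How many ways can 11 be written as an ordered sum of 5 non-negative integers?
C(11+5-1, 5-1) = C(15, 4) = 1365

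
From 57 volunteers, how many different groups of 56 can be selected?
C(57,56) = 57!/(56!×1!) = 57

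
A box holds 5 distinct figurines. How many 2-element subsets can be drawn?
C(5,2) = 5!/(2!×3!) = 10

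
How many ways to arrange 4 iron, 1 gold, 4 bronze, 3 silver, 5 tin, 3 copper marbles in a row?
20! / (4! × 1! × 4! × 3! × 5! × 3!) = 977728752000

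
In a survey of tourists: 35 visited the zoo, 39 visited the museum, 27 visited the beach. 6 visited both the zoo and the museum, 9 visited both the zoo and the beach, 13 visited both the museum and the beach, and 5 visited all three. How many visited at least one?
|A∪B∪C| = 35+39+27-6-9-13+5 = 78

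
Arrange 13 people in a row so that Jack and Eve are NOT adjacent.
Total - adjacent = 13! - (13-1)!×2 = 6227020800 - 958003200 = 5269017600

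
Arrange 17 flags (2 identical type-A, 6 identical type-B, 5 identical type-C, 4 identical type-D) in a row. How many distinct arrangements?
17! / (2! × 6! × 5! × 4!) = 85765680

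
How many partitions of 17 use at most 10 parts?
By conjugation, equals partitions of 17 into parts ≤ 10. Let r_j(i) = number of partitions of i into parts ≤ j, for i = 0..17. r_1(i) = 1 for all i; r_j(i) = r_{j-1}(i) + r_j(i-j). Rows j = 2..10: ≤2: 1 1 2 2 3 3 4 4 5 5 6 6 7 7 8 8 9 9; ≤3: 1 1 2 3 4 5 7 8 10 12 14 16 19 21 24 27 30 33; ≤4: 1 1 2 3 5 6 9 11 15 18 23 27 34 39 47 54 64 72; ≤5: 1 1 2 3 5 7 10 13 18 23 30 37 47 57 70 84 101 119; ≤6: 1 1 2 3 5 7 11 14 20 26 35 44 58 71 90 110 136 163; ≤7: 1 1 2 3 5 7 11 15 21 28 38 49 65 82 105 131 164 201; ≤8: 1 1 2 3 5 7 11 15 22 29 40 52 70 89 116 146 186 230; ≤9: 1 1 2 3 5 7 11 15 22 30 41 54 73 94 123 157 201 252; ≤10: 1 1 2 3 5 7 11 15 22 30 42 55 75 97 128 164 212 267. r_10(17) = 267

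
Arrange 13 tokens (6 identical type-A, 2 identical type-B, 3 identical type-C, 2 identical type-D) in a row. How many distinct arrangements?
13! / (6! × 2! × 3! × 2!) = 360360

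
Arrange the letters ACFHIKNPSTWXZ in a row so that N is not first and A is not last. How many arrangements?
By inclusion-exclusion: 13! - 2×(13-1)! + (13-2)! = 6227020800 - 958003200 + 39916800 = 5308934400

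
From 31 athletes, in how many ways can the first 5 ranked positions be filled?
P(31,5) = 31!/(31-5)! = 20389320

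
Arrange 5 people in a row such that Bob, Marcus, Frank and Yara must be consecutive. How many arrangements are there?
Treat the 4 as one block: (5-4+1)! × 4! = 2 × 24 = 48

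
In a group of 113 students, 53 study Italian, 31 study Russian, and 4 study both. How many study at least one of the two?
|A∪B| = |A| + |B| - |A∩B| = 53 + 31 - 4 = 80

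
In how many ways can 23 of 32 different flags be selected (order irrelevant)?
C(32,23) = 32!/(23!×9!) = 28048800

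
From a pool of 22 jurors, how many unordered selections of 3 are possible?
C(22,3) = 22!/(3!×19!) = 1540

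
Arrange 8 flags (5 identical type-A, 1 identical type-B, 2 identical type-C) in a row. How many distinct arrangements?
8! / (5! × 1! × 2!) = 168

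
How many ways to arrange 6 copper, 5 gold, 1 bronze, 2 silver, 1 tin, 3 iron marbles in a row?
18! / (6! × 5! × 1! × 2! × 1! × 3!) = 6175128960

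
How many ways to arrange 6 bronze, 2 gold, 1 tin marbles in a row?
9! / (6! × 2! × 1!) = 252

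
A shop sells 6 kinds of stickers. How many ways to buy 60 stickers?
C(60+6-1, 6-1) = C(65, 5) = 8259888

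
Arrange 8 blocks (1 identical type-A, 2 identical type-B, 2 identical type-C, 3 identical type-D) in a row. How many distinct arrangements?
8! / (1! × 2! × 2! × 3!) = 1680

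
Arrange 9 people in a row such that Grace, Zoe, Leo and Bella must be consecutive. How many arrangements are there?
Treat the 4 as one block: (9-4+1)! × 4! = 720 × 24 = 17280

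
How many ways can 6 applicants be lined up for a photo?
6! = 720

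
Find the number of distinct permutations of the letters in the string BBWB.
4! / (1! × 3!) = 4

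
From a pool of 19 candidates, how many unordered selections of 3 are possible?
C(19,3) = 19!/(3!×16!) = 969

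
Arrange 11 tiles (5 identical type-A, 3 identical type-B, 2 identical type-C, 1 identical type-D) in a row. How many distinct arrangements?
11! / (5! × 3! × 2! × 1!) = 27720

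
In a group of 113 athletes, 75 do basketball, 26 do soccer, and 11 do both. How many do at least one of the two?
|A∪B| = |A| + |B| - |A∩B| = 75 + 26 - 11 = 90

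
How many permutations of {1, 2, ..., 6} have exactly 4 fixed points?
Choose the 4 fixed points C(6,4) = 15, derange the rest: !2 = Σ_{j=0}^{2} (-1)^j·2!/j! = 2 - 2 + 1 = 1. Product = 15 × 1 = 15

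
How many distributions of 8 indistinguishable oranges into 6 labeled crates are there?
C(8+6-1, 6-1) = C(13, 5) = 1287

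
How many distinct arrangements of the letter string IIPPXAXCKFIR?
12! / (1! × 3! × 2! × 1! × 1! × 1! × 2! × 1!) = 19958400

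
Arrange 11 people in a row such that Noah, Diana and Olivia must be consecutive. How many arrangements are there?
Treat the 3 as one block: (11-3+1)! × 3! = 362880 × 6 = 2177280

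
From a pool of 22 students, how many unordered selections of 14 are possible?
C(22,14) = 22!/(14!×8!) = 319770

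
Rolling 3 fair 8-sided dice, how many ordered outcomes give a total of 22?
Coefficient of x^22 in (x + x² + ... + x^8)^3. By inclusion-exclusion on dice exceeding 8: Σ_j (-1)^j C(3,j)·C(22-1-8j, 2) = C(3,0)·C(21,2) - C(3,1)·C(13,2) + C(3,2)·C(5,2) = 1·210 - 3·78 + 3·10 = 6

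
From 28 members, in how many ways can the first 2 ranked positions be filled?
P(28,2) = 28!/(28-2)! = 756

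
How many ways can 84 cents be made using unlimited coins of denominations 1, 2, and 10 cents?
Coefficient of x^84 in 1/(1-x^1) · 1/(1-x^2) · 1/(1-x^10). Case on j = number of 10-cent coins (j = 0..8); remainder r = 84 - 10j is made from {1,2} in ⌊r/2⌋+1 ways. r = 84, 74, 64, 54, 44, 34, 24, 14, 4 → 43 + 38 + 33 + 28 + 23 + 18 + 13 + 8 + 3 = 207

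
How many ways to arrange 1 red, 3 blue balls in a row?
4! / (1! × 3!) = 4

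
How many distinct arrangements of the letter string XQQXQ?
5! / (2! × 3!) = 10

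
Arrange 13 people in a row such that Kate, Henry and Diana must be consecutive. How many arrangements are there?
Treat the 3 as one block: (13-3+1)! × 3! = 39916800 × 6 = 239500800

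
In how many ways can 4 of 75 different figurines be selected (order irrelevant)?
C(75,4) = 75!/(4!×71!) = 1215450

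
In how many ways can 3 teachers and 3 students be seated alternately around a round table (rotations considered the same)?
Fix one of the teachers: (3-1)! ways for the remaining teachers, × 3! ways for the students = 2 × 6 = 12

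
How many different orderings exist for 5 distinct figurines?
5! = 120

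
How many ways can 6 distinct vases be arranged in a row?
6! = 720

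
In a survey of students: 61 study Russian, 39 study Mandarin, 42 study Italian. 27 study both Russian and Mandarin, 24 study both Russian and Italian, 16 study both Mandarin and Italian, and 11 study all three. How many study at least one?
|A∪B∪C| = 61+39+42-27-24-16+11 = 86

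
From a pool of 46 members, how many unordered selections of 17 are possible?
C(46,17) = 46!/(17!×29!) = 1749695026860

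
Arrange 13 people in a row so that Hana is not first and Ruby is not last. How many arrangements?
By inclusion-exclusion: 13! - 2×(13-1)! + (13-2)! = 6227020800 - 958003200 + 39916800 = 5308934400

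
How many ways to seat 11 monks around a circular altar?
Circular: fix one position, arrange the rest. (11-1)! = 3628800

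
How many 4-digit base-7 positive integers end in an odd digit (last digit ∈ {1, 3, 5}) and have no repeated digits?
Last∈{1,3,5}. Last=0: 0. Last nonzero: 3×5×P(5,2) = 300. Total = 300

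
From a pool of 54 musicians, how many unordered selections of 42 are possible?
C(54,42) = 54!/(42!×12!) = 343006888770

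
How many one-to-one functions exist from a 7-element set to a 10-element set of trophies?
P(10,7) = 10!/(10-7)! = 604800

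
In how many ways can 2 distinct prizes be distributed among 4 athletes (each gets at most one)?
P(4,2) = 4!/(4-2)! = 12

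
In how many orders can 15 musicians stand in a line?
15! = 1307674368000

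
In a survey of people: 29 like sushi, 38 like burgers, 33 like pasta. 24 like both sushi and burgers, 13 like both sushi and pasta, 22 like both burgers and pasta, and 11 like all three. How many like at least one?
|A∪B∪C| = 29+38+33-24-13-22+11 = 52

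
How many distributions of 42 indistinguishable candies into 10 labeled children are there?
C(42+10-1, 10-1) = C(51, 9) = 3042312350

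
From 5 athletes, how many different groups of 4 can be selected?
C(5,4) = 5!/(4!×1!) = 5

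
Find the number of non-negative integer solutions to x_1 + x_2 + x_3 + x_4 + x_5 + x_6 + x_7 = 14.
C(14+7-1, 7-1) = C(20, 6) = 38760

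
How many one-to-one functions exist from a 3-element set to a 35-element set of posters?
P(35,3) = 35!/(35-3)! = 39270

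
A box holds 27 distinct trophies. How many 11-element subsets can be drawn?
C(27,11) = 27!/(11!×16!) = 13037895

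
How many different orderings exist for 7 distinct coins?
7! = 5040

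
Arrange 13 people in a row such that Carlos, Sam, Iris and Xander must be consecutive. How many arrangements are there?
Treat the 4 as one block: (13-4+1)! × 4! = 3628800 × 24 = 87091200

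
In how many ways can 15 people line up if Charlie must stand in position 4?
Fix one position: (15-1)! = 87178291200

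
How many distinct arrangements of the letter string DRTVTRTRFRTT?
12! / (5! × 4! × 1! × 1! × 1!) = 166320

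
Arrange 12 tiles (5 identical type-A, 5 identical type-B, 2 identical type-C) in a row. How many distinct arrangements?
12! / (5! × 5! × 2!) = 16632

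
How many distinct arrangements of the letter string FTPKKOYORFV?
11! / (2! × 2! × 1! × 1! × 1! × 1! × 2! × 1!) = 4989600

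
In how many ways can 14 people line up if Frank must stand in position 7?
Fix one position: (14-1)! = 6227020800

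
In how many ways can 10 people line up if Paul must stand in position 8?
Fix one position: (10-1)! = 362880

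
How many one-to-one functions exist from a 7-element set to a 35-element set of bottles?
P(35,7) = 35!/(35-7)! = 33891580800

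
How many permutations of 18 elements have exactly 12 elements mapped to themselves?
Choose the 12 fixed points C(18,12) = 18564, derange the rest: !6 = Σ_{j=0}^{6} (-1)^j·6!/j! = 720 - 720 + 360 - 120 + 30 - 6 + 1 = 265. Product = 18564 × 265 = 4919460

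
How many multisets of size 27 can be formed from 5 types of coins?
C(27+5-1, 5-1) = C(31, 4) = 31465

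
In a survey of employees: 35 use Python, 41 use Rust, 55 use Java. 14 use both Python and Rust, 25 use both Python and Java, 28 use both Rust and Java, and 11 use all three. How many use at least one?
|A∪B∪C| = 35+41+55-14-25-28+11 = 75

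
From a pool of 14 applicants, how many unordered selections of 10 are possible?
C(14,10) = 14!/(10!×4!) = 1001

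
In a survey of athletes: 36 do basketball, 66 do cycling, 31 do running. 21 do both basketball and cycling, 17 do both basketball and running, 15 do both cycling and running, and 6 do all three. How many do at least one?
|A∪B∪C| = 36+66+31-21-17-15+6 = 86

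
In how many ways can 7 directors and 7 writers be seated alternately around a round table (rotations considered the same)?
Fix one of the directors: (7-1)! ways for the remaining directors, × 7! ways for the writers = 720 × 5040 = 3628800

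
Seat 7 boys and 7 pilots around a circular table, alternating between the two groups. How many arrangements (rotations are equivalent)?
Fix one of the boys: (7-1)! ways for the remaining boys, × 7! ways for the pilots = 720 × 5040 = 3628800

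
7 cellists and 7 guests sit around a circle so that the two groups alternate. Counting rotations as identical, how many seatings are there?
Fix one of the cellists: (7-1)! ways for the remaining cellists, × 7! ways for the guests = 720 × 5040 = 3628800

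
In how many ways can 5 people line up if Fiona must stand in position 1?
Fix one position: (5-1)! = 24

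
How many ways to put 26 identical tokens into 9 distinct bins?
C(26+9-1, 9-1) = C(34, 8) = 18156204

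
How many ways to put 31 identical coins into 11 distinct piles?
C(31+11-1, 11-1) = C(41, 10) = 1121099408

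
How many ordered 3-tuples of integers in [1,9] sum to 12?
Coefficient of x^12 in (x + x² + ... + x^9)^3. By inclusion-exclusion on dice exceeding 9: Σ_j (-1)^j C(3,j)·C(12-1-9j, 2) = C(3,0)·C(11,2) - C(3,1)·C(2,2) = 1·55 - 3·1 = 52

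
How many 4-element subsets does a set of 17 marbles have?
C(17,4) = 17!/(4!×13!) = 2380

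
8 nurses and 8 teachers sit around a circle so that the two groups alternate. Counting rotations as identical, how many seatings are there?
Fix one of the nurses: (8-1)! ways for the remaining nurses, × 8! ways for the teachers = 5040 × 40320 = 203212800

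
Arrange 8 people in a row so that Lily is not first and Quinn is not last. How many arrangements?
By inclusion-exclusion: 8! - 2×(8-1)! + (8-2)! = 40320 - 10080 + 720 = 30960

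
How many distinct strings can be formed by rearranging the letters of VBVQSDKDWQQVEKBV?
16! / (2! × 4! × 3! × 1! × 2! × 2! × 1! × 1!) = 18162144000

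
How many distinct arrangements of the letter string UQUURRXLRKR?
11! / (1! × 1! × 1! × 1! × 4! × 3!) = 277200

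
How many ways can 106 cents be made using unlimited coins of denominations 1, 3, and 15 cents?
Coefficient of x^106 in 1/(1-x^1) · 1/(1-x^3) · 1/(1-x^15). Case on j = number of 15-cent coins (j = 0..7); remainder r = 106 - 15j is made from {1,3} in ⌊r/3⌋+1 ways. r = 106, 91, 76, 61, 46, 31, 16, 1 → 36 + 31 + 26 + 21 + 16 + 11 + 6 + 1 = 148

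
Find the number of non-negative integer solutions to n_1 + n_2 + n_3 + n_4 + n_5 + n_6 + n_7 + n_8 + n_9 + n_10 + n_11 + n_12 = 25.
C(25+12-1, 12-1) = C(36, 11) = 600805296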